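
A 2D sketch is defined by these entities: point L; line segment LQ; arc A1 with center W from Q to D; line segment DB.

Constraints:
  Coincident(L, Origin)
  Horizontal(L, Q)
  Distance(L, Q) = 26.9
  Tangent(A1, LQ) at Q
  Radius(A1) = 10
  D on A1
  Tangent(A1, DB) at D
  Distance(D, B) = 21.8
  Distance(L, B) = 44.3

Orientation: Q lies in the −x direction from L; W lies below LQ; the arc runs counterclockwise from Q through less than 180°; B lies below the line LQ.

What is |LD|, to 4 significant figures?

38.70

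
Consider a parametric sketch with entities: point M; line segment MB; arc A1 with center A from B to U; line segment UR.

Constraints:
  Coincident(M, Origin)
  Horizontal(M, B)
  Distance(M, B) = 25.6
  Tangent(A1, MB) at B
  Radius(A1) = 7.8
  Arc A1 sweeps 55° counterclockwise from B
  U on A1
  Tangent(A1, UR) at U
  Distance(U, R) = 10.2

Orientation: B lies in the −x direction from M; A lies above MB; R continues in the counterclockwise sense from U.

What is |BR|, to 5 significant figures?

16.920

M is at the origin; MB is horizontal with |MB| = 25.6 and B on the −x side, so B = (-25.600, 0.0000). A1 meets MB tangentially, so AB is at right angles to MB, so A = B + (0, 7.8) = (-25.600, 7.8000). On A1, B sits at bearing -90° from A; a 55° counterclockwise sweep puts U at bearing -35°, so U = A + 7.8·(cos -35°, sin -35°) = (-19.211, 3.3261). Since A1 is tangent to UR there, AU ⟂ UR, so UR runs along (−sin -35°, cos -35°); with |UR| = 10.2, R = (-13.360, 11.681). Then |BR| = |R − B| = 16.920.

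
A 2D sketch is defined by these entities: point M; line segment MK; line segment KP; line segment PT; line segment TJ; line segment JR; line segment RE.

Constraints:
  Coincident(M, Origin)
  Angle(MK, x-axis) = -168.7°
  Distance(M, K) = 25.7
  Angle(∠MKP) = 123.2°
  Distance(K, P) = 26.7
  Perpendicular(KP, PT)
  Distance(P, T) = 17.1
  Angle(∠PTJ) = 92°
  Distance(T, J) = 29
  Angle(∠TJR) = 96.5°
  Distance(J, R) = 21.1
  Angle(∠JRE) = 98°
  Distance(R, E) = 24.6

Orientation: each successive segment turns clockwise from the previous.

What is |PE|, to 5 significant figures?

12.939

M is at the origin; MK runs at -168.7° with length 25.7, so K = (-25.202, -5.0358). ∠MKP = 123.2° gives KP at 134.50° from the x-axis; with |KP| = 26.7, P = (-43.916, 14.008). The perpendicularity gives PT at right angles to KP, so PT runs at 44.500°; with |PT| = 17.1, T = (-31.719, 25.994). ∠PTJ = 92.0° gives TJ at -43.500° from the x-axis; with |TJ| = 29.0, J = (-10.684, 6.0312). ∠TJR = 96.5° gives JR at -127.00° from the x-axis; with |JR| = 21.1, R = (-23.382, -10.820). ∠JRE = 98.0° gives RE at 151.00° from the x-axis; with |RE| = 24.6, E = (-44.898, 1.1063). Then |PE| = |E − P| = 12.939.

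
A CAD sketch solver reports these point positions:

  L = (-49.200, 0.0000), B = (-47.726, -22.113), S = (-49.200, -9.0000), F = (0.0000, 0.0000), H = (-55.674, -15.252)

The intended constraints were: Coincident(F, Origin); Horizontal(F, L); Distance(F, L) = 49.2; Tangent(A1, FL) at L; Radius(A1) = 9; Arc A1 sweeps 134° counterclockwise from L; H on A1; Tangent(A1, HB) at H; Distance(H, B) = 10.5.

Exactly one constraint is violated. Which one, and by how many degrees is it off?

Tangent(A1, HB) at H — off by 5.20°.

F = (0.00, 0.00) ✓; F.y = 0.00, L.y = 0.00 ✓; |FL| = 49.20 ✓; ∠(SL, LF) = 90.00° ✓; |SL| = 9.000 ✓; bearing(S→H) − bearing(S→L) = 134.0° ✓; |SH| = 9.000 ✓; ∠(SH, HB) = 84.80° ✗; |HB| = 10.50 ✓.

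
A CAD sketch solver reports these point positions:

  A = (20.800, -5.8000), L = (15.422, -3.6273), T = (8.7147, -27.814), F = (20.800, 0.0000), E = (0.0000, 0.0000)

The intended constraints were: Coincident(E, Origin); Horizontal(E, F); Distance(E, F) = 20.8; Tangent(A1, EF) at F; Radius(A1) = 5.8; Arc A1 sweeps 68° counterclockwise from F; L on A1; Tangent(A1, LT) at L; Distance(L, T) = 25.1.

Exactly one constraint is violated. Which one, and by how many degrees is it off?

Tangent(A1, LT) at L — off by 6.50°.

E = (0.00, 0.00) ✓; E.y = 0.00, F.y = 0.00 ✓; |EF| = 20.80 ✓; ∠(AF, FE) = 90.00° ✓; |AF| = 5.800 ✓; bearing(A→L) − bearing(A→F) = 68.00° ✓; |AL| = 5.800 ✓; ∠(AL, LT) = 83.50° ✗; |LT| = 25.10 ✓.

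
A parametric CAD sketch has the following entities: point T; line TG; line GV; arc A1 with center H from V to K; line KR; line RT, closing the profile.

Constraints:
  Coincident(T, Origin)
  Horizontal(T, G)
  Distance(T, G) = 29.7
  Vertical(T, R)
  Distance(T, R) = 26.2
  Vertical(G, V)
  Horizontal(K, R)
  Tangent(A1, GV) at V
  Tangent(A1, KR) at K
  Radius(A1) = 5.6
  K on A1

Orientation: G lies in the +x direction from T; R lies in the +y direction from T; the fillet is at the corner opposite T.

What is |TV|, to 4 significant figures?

36.14

T is at the origin; TG is horizontal with |TG| = 29.7 and G on the +x side, so G = (29.70, 0.000). TR is vertical with |TR| = 26.2 and R on the +y side, so R = (0.000, 26.20). The virtual corner opposite T is at (29.70, 26.20). A1 meets GV tangentially, so HV is at right angles to GV and A1 meets KR tangentially, so HK is at right angles to KR, with radius 5.6, so the center H sits 5.6 in from both sides at H = (24.10, 20.60). That places the tangent points at V = (29.70, 20.60) on GV and K = (24.10, 26.20) on KR. Then |TV| = |V − T| = 36.14.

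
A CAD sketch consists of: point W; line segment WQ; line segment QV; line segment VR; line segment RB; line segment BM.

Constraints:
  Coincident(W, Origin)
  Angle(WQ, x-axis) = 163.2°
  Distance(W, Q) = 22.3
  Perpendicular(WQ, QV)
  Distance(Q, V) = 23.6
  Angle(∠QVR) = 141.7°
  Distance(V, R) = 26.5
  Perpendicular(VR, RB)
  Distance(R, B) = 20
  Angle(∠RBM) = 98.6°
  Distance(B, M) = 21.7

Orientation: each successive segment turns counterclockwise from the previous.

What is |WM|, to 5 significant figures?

13.185

The perpendicularity gives RB at right angles to VR, so RB runs at 21.500°; with |RB| = 20.0, B = (0.15126, -33.473). ∠RBM = 98.6° gives BM at 102.90° from the x-axis; with |BM| = 21.7, M = (-4.6933, -12.321). Then |WM| = |M − W| = 13.185.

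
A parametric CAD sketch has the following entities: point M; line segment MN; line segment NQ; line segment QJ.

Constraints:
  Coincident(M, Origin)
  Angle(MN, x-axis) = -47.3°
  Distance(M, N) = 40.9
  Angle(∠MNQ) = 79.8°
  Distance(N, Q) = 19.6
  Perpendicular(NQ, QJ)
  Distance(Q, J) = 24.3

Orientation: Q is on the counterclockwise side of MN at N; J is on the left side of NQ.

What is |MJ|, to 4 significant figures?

20.18

∠MNQ = 79.8°, so NQ runs at -47.3° + (180° − 79.8°) = 52.90° from the x-axis; with |NQ| = 19.6, Q = N + 19.6·(cos 52.90°, sin 52.90°) = (39.56, -14.43). NQ ⟂ QJ; with |QJ| = 24.3 on the left of NQ, J = Q + 24.3·(-0.7976, 0.6032) = (20.18, 0.2326). Then |MJ| = |J − M| = 20.18.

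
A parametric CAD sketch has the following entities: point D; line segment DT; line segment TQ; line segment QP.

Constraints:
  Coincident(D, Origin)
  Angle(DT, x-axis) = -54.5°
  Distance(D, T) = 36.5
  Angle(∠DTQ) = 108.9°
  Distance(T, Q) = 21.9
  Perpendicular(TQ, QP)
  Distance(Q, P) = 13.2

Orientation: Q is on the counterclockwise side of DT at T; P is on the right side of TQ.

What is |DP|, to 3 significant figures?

58.4

∠DTQ = 108.9°, so TQ runs at -54.5° + (180° − 108.9°) = 16.6° from the x-axis; with |TQ| = 21.9, Q = T + 21.9·(cos 16.6°, sin 16.6°) = (42.2, -23.5). TQ is perpendicular to QP; with |QP| = 13.2 on the right of TQ, P = Q + 13.2·(0.286, -0.958) = (46.0, -36.1). Then |DP| = |P − D| = 58.4.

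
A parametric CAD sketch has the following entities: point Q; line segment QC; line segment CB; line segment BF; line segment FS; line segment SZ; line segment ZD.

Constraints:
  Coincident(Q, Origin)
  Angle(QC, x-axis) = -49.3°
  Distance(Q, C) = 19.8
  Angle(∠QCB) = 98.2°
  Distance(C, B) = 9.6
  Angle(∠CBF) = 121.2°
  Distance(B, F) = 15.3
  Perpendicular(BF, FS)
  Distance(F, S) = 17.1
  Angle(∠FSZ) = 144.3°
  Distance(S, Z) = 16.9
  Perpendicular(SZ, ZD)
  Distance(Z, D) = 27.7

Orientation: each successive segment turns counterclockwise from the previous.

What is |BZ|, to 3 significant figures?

31.3

Q is at the origin; QC runs at -49.3° with length 19.8, so C = (12.9, -15.0). ∠QCB = 98.2° gives CB at 32.5° from the x-axis; with |CB| = 9.6, B = (21.0, -9.85). ∠CBF = 121.2° gives BF at 91.3° from the x-axis; with |BF| = 15.3, F = (20.7, 5.44). BF ⟂ FS, so FS runs at -179°; with |FS| = 17.1, S = (3.57, 5.06). ∠FSZ = 144.3° gives SZ at -143° from the x-axis; with |SZ| = 16.9, Z = (-9.93, -5.12). Then |BZ| = |Z − B| = 31.3.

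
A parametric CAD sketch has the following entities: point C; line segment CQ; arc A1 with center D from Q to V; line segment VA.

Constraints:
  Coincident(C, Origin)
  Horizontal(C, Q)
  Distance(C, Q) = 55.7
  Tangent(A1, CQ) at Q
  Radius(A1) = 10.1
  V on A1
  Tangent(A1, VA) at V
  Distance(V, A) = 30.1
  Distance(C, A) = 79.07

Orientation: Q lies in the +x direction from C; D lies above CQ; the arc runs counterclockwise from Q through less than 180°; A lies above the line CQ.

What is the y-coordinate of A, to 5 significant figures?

39.038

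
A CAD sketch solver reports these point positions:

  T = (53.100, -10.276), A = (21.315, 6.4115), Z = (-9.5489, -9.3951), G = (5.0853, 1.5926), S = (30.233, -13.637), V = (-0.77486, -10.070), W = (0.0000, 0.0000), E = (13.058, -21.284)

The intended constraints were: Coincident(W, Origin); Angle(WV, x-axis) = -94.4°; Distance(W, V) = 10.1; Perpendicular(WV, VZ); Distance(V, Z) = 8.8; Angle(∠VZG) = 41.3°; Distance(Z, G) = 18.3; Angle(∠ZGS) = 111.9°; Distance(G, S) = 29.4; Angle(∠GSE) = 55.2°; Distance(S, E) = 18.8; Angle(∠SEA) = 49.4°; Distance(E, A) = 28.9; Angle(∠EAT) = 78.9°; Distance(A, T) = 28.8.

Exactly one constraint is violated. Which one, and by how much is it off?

Distance(A, T) = 28.8 — off by 7.10.

W = (0.00, 0.00) ✓; WV at -94.40° ✓; |WV| = 10.10 ✓; ∠(WV, VZ) = 90.00° ✓; |VZ| = 8.800 ✓; ∠VZG = 41.30° ✓; |ZG| = 18.30 ✓; ∠ZGS = 111.9° ✓; |GS| = 29.40 ✓; ∠GSE = 55.20° ✓; |SE| = 18.80 ✓; ∠SEA = 49.40° ✓; |EA| = 28.90 ✓; ∠EAT = 78.90° ✓; |AT| = 35.90 ✗.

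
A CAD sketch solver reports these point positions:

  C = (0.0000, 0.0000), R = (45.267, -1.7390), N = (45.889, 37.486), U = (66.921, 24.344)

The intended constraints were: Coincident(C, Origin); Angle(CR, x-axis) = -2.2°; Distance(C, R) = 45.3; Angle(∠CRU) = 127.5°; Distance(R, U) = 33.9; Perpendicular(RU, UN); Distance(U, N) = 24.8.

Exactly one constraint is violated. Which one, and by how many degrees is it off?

Perpendicular(RU, UN) — off by 7.70°.

C = (0.00, 0.00) ✓; CR at -2.200° ✓; |CR| = 45.30 ✓; ∠CRU = 127.5° ✓; |RU| = 33.90 ✓; ∠(RU, UN) = 97.70° ✗; |UN| = 24.80 ✓.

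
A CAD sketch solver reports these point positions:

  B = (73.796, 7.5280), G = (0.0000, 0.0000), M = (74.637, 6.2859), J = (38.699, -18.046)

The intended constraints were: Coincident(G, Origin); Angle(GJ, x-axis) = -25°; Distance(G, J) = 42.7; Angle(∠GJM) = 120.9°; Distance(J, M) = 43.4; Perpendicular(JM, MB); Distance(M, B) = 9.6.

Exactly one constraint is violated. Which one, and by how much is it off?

Distance(M, B) = 9.6 — off by 8.10.

G = (0.00, 0.00) ✓; GJ at -25.00° ✓; |GJ| = 42.70 ✓; ∠GJM = 120.9° ✓; |JM| = 43.40 ✓; ∠(JM, MB) = 90.00° ✓; |MB| = 1.500 ✗.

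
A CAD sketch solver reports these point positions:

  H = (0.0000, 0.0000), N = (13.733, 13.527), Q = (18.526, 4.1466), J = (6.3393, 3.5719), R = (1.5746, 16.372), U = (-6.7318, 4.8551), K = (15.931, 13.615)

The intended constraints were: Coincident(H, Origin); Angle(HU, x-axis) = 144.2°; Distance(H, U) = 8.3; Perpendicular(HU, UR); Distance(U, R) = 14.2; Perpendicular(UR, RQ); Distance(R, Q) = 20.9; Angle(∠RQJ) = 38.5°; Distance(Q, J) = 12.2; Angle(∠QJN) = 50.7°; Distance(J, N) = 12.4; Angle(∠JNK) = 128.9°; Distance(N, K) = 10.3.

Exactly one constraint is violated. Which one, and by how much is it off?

Distance(N, K) = 10.3 — off by 8.10.

H = (0.00, 0.00) ✓; HU at 144.2° ✓; |HU| = 8.300 ✓; ∠(HU, UR) = 90.00° ✓; |UR| = 14.20 ✓; ∠(UR, RQ) = 90.00° ✓; |RQ| = 20.90 ✓; ∠RQJ = 38.50° ✓; |QJ| = 12.20 ✓; ∠QJN = 50.70° ✓; |JN| = 12.40 ✓; ∠JNK = 128.9° ✓; |NK| = 2.200 ✗.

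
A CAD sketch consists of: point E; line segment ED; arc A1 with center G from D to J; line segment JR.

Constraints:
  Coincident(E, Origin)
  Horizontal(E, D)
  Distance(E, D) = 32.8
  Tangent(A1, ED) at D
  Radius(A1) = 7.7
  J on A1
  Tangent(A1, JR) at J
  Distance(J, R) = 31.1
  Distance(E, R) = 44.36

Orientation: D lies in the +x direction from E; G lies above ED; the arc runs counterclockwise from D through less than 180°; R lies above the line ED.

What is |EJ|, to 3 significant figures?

41.0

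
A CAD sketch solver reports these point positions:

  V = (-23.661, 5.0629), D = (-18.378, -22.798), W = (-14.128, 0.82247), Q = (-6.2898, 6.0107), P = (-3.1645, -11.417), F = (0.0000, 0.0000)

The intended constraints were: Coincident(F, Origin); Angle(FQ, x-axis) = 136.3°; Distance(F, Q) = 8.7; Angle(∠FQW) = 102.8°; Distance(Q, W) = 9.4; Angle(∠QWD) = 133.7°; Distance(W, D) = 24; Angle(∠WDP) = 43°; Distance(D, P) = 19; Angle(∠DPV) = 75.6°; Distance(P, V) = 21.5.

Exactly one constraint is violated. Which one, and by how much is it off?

Distance(P, V) = 21.5 — off by 4.80.

F = (0.00, 0.00) ✓; FQ at 136.3° ✓; |FQ| = 8.700 ✓; ∠FQW = 102.8° ✓; |QW| = 9.400 ✓; ∠QWD = 133.7° ✓; |WD| = 24.00 ✓; ∠WDP = 43.00° ✓; |DP| = 19.00 ✓; ∠DPV = 75.60° ✓; |PV| = 26.30 ✗.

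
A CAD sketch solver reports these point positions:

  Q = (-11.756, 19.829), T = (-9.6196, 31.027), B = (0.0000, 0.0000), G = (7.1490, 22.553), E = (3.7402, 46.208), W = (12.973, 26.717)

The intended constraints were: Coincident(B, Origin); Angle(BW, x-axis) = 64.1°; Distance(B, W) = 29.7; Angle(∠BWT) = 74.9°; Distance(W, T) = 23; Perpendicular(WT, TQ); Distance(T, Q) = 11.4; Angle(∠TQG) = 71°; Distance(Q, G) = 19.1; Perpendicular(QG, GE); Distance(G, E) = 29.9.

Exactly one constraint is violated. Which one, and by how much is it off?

Distance(G, E) = 29.9 — off by 6.00.

B = (0.00, 0.00) ✓; BW at 64.10° ✓; |BW| = 29.70 ✓; ∠BWT = 74.90° ✓; |WT| = 23.00 ✓; ∠(WT, TQ) = 90.00° ✓; |TQ| = 11.40 ✓; ∠TQG = 71.00° ✓; |QG| = 19.10 ✓; ∠(QG, GE) = 90.00° ✓; |GE| = 23.90 ✗.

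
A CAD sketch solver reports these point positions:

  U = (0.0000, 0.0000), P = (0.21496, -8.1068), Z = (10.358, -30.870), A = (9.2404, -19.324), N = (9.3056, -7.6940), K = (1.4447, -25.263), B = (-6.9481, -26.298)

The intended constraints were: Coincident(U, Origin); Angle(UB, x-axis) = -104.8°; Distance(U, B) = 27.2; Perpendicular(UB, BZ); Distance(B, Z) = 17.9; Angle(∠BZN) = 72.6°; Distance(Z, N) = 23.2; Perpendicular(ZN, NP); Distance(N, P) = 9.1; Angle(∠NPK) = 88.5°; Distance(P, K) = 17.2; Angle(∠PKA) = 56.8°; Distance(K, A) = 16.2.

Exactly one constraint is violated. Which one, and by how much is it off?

Distance(K, A) = 16.2 — off by 6.40.

U = (0.00, 0.00) ✓; UB at -104.8° ✓; |UB| = 27.20 ✓; ∠(UB, BZ) = 90.00° ✓; |BZ| = 17.90 ✓; ∠BZN = 72.60° ✓; |ZN| = 23.20 ✓; ∠(ZN, NP) = 90.00° ✓; |NP| = 9.100 ✓; ∠NPK = 88.50° ✓; |PK| = 17.20 ✓; ∠PKA = 56.80° ✓; |KA| = 9.800 ✗.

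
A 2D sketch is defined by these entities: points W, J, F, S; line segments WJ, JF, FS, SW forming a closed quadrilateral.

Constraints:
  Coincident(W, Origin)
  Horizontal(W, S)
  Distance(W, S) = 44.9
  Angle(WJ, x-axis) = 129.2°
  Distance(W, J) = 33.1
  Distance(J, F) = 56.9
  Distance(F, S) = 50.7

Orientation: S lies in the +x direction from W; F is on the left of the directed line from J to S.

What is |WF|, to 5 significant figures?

57.831

Checks: |JF| = 56.90 ✓; |FS| = 50.70 ✓.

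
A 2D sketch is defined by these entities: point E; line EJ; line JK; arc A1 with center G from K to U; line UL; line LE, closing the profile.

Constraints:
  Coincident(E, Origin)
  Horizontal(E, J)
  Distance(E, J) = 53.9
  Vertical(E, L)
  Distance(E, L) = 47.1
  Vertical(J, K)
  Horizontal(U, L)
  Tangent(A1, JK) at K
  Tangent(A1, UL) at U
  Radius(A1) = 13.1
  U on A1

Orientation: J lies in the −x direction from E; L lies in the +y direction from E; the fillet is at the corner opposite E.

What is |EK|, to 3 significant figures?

63.7

The virtual corner opposite E is at (-53.9, 47.1). A1 meets JK tangentially, so GK is at right angles to JK and since A1 is tangent to UL there, GU ⟂ UL, with radius 13.1, so the center G sits 13.1 in from both sides at G = (-40.8, 34.0). That places the tangent points at K = (-53.9, 34.0) on JK and U = (-40.8, 47.1) on UL. Then |EK| = |K − E| = 63.7.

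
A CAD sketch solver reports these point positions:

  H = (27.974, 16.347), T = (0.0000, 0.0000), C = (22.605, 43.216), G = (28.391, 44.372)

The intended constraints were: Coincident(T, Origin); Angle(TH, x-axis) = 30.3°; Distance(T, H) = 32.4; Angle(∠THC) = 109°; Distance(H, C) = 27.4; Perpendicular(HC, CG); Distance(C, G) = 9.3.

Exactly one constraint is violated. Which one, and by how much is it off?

Distance(C, G) = 9.3 — off by 3.40.

T = (0.00, 0.00) ✓; TH at 30.30° ✓; |TH| = 32.40 ✓; ∠THC = 109.0° ✓; |HC| = 27.40 ✓; ∠(HC, CG) = 90.00° ✓; |CG| = 5.900 ✗.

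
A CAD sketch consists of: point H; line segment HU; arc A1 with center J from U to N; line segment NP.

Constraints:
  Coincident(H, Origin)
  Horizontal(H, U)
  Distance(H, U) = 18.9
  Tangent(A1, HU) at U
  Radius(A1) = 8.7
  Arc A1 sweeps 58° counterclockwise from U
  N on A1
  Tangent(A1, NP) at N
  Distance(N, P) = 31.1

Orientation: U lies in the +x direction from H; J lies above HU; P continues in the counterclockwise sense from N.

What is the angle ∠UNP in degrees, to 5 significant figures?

151.00°

H is at the origin; H and U share the same y with |HU| = 18.9 and U on the +x side, so U = (18.900, 0.0000). The tangent condition forces JU to be normal to HU, so J = U + (0, 8.7) = (18.900, 8.7000). On A1, U sits at bearing -90° from J; a 58° counterclockwise sweep puts N at bearing -32°, so N = J + 8.7·(cos -32°, sin -32°) = (26.278, 4.0897). A1 meets NP tangentially, so JN is at right angles to NP, so NP runs along (−sin -32°, cos -32°); with |NP| = 31.1, P = (42.759, 30.464). Then cos ∠UNP = NU·NP / (|NU||NP|), giving 151.00°.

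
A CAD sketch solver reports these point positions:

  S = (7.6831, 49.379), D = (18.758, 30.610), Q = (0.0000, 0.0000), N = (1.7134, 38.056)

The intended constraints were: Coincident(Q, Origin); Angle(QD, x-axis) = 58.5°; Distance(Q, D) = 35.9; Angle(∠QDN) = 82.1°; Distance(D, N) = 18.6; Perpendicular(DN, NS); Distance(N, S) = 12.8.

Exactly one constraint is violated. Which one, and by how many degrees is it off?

Perpendicular(DN, NS) — off by 4.20°.

Q = (0.00, 0.00) ✓; QD at 58.50° ✓; |QD| = 35.90 ✓; ∠QDN = 82.10° ✓; |DN| = 18.60 ✓; ∠(DN, NS) = 94.20° ✗; |NS| = 12.80 ✓.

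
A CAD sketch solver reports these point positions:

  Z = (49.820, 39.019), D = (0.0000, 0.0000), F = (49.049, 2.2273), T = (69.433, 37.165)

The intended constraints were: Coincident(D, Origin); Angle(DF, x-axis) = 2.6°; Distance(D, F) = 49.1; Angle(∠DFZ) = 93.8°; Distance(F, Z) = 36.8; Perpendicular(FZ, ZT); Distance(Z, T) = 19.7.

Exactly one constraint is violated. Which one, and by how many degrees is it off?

Perpendicular(FZ, ZT) — off by 4.20°.

D = (0.00, 0.00) ✓; DF at 2.600° ✓; |DF| = 49.10 ✓; ∠DFZ = 93.80° ✓; |FZ| = 36.80 ✓; ∠(FZ, ZT) = 94.20° ✗; |ZT| = 19.70 ✓.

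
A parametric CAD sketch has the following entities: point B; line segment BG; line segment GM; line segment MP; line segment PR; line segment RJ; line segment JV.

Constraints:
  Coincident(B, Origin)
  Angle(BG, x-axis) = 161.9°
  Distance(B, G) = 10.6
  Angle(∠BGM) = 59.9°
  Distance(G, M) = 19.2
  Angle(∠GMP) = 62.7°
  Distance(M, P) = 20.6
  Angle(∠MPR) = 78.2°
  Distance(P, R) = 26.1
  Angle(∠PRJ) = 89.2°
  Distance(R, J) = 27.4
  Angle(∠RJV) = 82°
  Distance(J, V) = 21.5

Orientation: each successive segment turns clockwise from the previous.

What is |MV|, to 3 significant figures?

3.95

B is at the origin; BG runs at 161.9° with length 10.6, so G = (-10.1, 3.29). ∠BGM = 59.9° gives GM at 41.8° from the x-axis; with |GM| = 19.2, M = (4.24, 16.1). ∠GMP = 62.7° gives MP at -75.5° from the x-axis; with |MP| = 20.6, P = (9.40, -3.85). ∠MPR = 78.2° gives PR at -177° from the x-axis; with |PR| = 26.1, R = (-16.7, -5.08). ∠PRJ = 89.2° gives RJ at 91.9° from the x-axis; with |RJ| = 27.4, J = (-17.6, 22.3). ∠RJV = 82.0° gives JV at -6.10° from the x-axis; with |JV| = 21.5, V = (3.79, 20.0). Then |MV| = |V − M| = 3.95.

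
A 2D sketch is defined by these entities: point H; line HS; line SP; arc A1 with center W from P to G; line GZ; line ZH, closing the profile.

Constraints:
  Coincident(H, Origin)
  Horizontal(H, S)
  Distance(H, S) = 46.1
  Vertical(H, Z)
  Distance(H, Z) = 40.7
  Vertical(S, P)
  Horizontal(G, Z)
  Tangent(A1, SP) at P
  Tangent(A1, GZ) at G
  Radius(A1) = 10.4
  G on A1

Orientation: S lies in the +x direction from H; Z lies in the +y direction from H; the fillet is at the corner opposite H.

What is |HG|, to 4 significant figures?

54.14

H is at the origin; HS is horizontal with |HS| = 46.1 and S on the +x side, so S = (46.10, 0.000). HZ is vertical with |HZ| = 40.7 and Z on the +y side, so Z = (0.000, 40.70). The virtual corner opposite H is at (46.10, 40.70). Tangency of A1 to SP means the radius WP is perpendicular to SP and the tangent condition forces WG to be normal to GZ, with radius 10.4, so the center W sits 10.4 in from both sides at W = (35.70, 30.30). That places the tangent points at P = (46.10, 30.30) on SP and G = (35.70, 40.70) on GZ. Then |HG| = |G − H| = 54.14.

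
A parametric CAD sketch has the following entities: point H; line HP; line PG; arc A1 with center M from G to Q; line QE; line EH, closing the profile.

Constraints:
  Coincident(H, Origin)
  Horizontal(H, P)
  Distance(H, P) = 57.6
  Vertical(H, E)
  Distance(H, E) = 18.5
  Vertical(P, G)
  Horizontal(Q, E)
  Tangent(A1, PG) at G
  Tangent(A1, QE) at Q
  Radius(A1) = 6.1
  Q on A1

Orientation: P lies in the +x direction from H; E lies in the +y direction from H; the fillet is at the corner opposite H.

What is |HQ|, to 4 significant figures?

54.72

The virtual corner opposite H is at (57.60, 18.50). Tangency of A1 to PG means the radius MG is perpendicular to PG and A1 meets QE tangentially, so MQ is at right angles to QE, with radius 6.1, so the center M sits 6.1 in from both sides at M = (51.50, 12.40). That places the tangent points at G = (57.60, 12.40) on PG and Q = (51.50, 18.50) on QE. Then |HQ| = |Q − H| = 54.72.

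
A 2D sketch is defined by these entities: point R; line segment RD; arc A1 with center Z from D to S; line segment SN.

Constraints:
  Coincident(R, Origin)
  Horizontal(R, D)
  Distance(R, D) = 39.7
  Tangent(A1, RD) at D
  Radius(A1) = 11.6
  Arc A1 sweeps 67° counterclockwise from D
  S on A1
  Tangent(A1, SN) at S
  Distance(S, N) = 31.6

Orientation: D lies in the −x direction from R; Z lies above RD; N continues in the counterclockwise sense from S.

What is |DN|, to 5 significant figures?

42.865

On A1, D sits at bearing -90° from Z; a 67° counterclockwise sweep puts S at bearing -23°, so S = Z + 11.6·(cos -23°, sin -23°) = (-29.022, 7.0675). A1 meets SN tangentially, so ZS is at right angles to SN, so SN runs along (−sin -23°, cos -23°); with |SN| = 31.6, N = (-16.675, 36.155). Then |DN| = |N − D| = 42.865.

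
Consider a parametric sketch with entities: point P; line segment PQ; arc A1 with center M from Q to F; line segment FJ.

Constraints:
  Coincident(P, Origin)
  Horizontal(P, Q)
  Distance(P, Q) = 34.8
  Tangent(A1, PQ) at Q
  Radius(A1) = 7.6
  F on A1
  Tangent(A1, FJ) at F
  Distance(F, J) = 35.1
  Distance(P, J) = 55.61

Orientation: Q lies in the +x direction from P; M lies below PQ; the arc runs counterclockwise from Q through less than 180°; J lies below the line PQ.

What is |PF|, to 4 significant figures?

28.86

Checks: |MF| = 7.600 ✓; ∠(MF, FJ) = 90.00° ✓; |FJ| = 35.10 ✓; |PJ| = 55.61 ✓.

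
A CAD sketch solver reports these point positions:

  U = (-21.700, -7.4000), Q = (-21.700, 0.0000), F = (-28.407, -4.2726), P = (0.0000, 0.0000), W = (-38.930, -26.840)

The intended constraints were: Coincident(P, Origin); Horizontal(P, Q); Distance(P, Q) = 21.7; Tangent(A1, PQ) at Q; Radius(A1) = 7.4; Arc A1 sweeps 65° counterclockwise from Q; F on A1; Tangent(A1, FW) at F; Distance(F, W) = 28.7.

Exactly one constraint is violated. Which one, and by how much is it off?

Distance(F, W) = 28.7 — off by 3.80.

P = (0.00, 0.00) ✓; P.y = 0.00, Q.y = 0.00 ✓; |PQ| = 21.70 ✓; ∠(UQ, QP) = 90.00° ✓; |UQ| = 7.400 ✓; bearing(U→F) − bearing(U→Q) = 65.00° ✓; |UF| = 7.400 ✓; ∠(UF, FW) = 90.00° ✓; |FW| = 24.90 ✗.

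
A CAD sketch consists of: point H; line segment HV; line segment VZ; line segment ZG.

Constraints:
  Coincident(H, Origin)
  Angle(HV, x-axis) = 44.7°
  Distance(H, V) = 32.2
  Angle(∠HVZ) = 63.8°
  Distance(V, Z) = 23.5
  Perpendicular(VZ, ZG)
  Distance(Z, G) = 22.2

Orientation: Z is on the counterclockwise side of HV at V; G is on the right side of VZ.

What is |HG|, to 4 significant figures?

51.93

∠HVZ = 63.8°, so VZ runs at 44.7° + (180° − 63.8°) = 160.9° from the x-axis; with |VZ| = 23.5, Z = V + 23.5·(cos 160.9°, sin 160.9°) = (0.6814, 30.34). VZ ⟂ ZG; with |ZG| = 22.2 on the right of VZ, G = Z + 22.2·(0.3272, 0.9449) = (7.946, 51.32). Then |HG| = |G − H| = 51.93.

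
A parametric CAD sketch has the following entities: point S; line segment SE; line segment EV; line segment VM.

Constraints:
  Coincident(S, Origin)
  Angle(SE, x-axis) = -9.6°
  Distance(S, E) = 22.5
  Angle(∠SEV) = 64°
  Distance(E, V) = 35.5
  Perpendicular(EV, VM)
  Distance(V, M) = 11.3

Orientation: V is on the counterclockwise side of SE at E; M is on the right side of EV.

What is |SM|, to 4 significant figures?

40.63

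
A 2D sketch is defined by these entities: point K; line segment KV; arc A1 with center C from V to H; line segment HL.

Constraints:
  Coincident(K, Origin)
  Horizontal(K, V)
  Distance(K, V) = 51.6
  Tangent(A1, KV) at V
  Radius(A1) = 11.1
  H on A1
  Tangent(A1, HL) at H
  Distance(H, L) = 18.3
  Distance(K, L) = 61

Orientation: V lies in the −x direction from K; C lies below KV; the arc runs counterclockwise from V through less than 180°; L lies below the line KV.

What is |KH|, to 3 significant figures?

63.4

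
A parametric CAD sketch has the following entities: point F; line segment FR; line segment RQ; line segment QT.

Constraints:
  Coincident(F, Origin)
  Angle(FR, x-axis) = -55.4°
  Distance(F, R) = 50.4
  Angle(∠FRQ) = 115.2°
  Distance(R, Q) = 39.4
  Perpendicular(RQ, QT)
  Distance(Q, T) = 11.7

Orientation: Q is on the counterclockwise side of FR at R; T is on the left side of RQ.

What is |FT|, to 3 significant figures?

69.7

F is at the origin; FR runs at -55.4° with length 50.4, so R = 50.4·(cos -55.4°, sin -55.4°) = (28.6, -41.5). ∠FRQ = 115.2°, so RQ runs at -55.4° + (180° − 115.2°) = 9.40° from the x-axis; with |RQ| = 39.4, Q = R + 39.4·(cos 9.40°, sin 9.40°) = (67.5, -35.1). The perpendicularity gives QT at right angles to RQ; with |QT| = 11.7 on the left of RQ, T = Q + 11.7·(-0.163, 0.987) = (65.6, -23.5). Then |FT| = |T − F| = 69.7.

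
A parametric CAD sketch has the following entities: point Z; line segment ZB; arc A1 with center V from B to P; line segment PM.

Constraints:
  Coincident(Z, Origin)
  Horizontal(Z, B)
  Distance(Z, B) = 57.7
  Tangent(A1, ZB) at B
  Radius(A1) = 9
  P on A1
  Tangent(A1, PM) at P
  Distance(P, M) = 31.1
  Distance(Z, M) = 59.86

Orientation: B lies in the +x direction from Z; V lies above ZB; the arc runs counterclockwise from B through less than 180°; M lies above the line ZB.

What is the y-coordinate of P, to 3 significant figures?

14.6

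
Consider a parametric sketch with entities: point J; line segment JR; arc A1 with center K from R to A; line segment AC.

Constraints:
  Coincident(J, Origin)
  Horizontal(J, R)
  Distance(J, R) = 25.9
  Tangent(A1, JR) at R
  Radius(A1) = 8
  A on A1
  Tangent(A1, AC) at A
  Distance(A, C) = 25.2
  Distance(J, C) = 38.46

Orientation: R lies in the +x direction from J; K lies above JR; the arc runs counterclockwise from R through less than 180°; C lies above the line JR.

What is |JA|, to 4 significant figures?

34.87

J is at the origin; JR is horizontal with |JR| = 25.9 and R on the +x side, so R = (25.90, 0.000). Tangency of A1 to JR means the radius KR is perpendicular to JR, so K = R + (0, 8) = (25.90, 8.000). Since KA ⟂ AC (tangency), |KC| = √(8.0² + 25.2²) = 26.44 regardless of where A sits on A1. So C lies on both circle(J, 38.46) and circle(K, 26.44); the above-JR intersection is C = (18.90, 33.50). A is the foot of the tangent from C: A = (32.61, 12.35).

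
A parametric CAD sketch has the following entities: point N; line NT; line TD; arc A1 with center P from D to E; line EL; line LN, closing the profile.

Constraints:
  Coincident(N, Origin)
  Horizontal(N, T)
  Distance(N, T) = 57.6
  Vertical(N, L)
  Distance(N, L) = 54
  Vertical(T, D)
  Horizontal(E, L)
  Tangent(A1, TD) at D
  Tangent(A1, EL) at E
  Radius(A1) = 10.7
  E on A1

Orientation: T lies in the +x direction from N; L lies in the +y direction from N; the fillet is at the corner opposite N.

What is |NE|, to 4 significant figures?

71.52

N is at the origin; NT is horizontal with |NT| = 57.6 and T on the +x side, so T = (57.60, 0.000). NL is vertical with |NL| = 54.0 and L on the +y side, so L = (0.000, 54.00). The virtual corner opposite N is at (57.60, 54.00). Since A1 is tangent to TD there, PD ⟂ TD and tangency of A1 to EL means the radius PE is perpendicular to EL, with radius 10.7, so the center P sits 10.7 in from both sides at P = (46.90, 43.30). That places the tangent points at D = (57.60, 43.30) on TD and E = (46.90, 54.00) on EL. Then |NE| = |E − N| = 71.52.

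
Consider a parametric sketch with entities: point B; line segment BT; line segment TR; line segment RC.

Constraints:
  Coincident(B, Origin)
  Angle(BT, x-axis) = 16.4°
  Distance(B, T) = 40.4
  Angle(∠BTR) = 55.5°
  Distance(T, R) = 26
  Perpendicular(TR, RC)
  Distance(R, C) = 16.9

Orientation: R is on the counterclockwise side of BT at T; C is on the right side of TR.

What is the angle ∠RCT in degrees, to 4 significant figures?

56.98°

B is at the origin; BT runs at 16.4° with length 40.4, so T = 40.4·(cos 16.4°, sin 16.4°) = (38.76, 11.41). ∠BTR = 55.5°, so TR runs at 16.4° + (180° − 55.5°) = 140.9° from the x-axis; with |TR| = 26.0, R = T + 26.0·(cos 140.9°, sin 140.9°) = (18.58, 27.80). The perpendicularity gives RC at right angles to TR; with |RC| = 16.9 on the right of TR, C = R + 16.9·(0.6307, 0.7760) = (29.24, 40.92). Then cos ∠RCT = CR·CT / (|CR||CT|), giving 56.98°.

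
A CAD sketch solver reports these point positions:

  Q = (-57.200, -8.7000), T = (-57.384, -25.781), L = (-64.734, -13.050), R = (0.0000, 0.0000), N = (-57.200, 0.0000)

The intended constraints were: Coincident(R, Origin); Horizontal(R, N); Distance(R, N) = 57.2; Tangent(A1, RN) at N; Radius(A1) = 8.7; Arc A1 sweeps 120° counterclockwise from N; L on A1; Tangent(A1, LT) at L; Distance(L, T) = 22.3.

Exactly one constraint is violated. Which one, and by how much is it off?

Distance(L, T) = 22.3 — off by 7.60.

R = (0.00, 0.00) ✓; R.y = 0.00, N.y = 0.00 ✓; |RN| = 57.20 ✓; ∠(QN, NR) = 90.00° ✓; |QN| = 8.700 ✓; bearing(Q→L) − bearing(Q→N) = 120.0° ✓; |QL| = 8.700 ✓; ∠(QL, LT) = 90.00° ✓; |LT| = 14.70 ✗.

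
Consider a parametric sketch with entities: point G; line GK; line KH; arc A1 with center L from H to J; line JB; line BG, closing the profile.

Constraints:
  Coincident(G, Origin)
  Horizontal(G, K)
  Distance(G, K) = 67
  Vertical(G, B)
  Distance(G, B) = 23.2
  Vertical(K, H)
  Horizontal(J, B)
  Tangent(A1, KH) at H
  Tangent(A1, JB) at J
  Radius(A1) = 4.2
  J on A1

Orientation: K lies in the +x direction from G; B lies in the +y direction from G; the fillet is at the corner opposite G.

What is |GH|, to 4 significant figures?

69.64

G is at the origin; G and K share the same y with |GK| = 67.0 and K on the +x side, so K = (67.00, 0.000). GB is vertical with |GB| = 23.2 and B on the +y side, so B = (0.000, 23.20). The virtual corner opposite G is at (67.00, 23.20). The tangent condition forces LH to be normal to KH and the tangent condition forces LJ to be normal to JB, with radius 4.2, so the center L sits 4.2 in from both sides at L = (62.80, 19.00). That places the tangent points at H = (67.00, 19.00) on KH and J = (62.80, 23.20) on JB. Then |GH| = |H − G| = 69.64.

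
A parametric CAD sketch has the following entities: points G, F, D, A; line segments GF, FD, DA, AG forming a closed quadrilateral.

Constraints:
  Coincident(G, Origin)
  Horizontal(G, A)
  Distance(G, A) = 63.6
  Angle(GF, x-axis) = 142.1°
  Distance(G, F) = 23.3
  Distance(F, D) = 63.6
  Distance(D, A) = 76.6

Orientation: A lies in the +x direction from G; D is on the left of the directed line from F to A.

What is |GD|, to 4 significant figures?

67.42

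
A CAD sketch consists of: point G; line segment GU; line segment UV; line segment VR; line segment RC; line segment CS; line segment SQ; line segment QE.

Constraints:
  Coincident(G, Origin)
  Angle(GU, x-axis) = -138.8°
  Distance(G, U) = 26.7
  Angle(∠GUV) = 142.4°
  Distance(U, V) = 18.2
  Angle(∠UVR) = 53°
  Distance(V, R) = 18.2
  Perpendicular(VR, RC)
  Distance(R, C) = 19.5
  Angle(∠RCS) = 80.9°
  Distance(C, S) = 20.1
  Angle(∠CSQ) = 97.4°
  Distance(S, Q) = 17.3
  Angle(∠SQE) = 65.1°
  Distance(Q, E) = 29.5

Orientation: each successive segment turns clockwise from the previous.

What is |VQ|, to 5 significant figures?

1.4930

G is at the origin; GU runs at -138.8° with length 26.7, so U = (-20.089, -17.587). ∠GUV = 142.4° gives UV at -176.40° from the x-axis; with |UV| = 18.2, V = (-38.254, -18.730). ∠UVR = 53.0° gives VR at 56.600° from the x-axis; with |VR| = 18.2, R = (-28.235, -3.5356). The perpendicularity gives RC at right angles to VR, so RC runs at -33.400°; with |RC| = 19.5, C = (-11.955, -14.270). ∠RCS = 80.9° gives CS at -132.50° from the x-axis; with |CS| = 20.1, S = (-25.535, -29.089). ∠CSQ = 97.4° gives SQ at 144.90° from the x-axis; with |SQ| = 17.3, Q = (-39.689, -19.142). Then |VQ| = |Q − V| = 1.4930.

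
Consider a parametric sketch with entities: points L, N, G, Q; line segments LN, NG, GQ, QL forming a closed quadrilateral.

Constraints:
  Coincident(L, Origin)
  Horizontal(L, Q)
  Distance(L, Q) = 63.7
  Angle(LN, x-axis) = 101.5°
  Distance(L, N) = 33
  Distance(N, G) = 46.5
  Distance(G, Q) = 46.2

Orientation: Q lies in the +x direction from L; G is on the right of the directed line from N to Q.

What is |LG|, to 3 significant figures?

19.4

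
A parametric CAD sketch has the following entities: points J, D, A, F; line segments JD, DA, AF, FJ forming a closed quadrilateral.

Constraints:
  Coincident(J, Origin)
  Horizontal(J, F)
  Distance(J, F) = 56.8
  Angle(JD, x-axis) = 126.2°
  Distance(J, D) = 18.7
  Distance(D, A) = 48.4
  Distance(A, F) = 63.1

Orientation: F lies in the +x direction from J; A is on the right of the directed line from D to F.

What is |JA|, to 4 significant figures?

31.56

Checks: JD at 126.2° ✓; |DA| = 48.40 ✓; |AF| = 63.10 ✓.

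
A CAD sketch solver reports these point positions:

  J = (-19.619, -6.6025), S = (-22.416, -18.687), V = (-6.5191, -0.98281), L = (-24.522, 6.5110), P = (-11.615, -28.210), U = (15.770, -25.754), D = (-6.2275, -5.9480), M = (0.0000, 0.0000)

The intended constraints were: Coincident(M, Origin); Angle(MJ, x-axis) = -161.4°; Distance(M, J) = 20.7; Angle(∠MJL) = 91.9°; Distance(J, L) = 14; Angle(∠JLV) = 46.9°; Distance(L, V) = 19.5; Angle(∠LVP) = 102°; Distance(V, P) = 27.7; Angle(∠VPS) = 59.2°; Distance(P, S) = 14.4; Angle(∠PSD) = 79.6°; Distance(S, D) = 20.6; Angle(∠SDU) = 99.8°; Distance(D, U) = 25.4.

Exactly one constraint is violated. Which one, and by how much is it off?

Distance(D, U) = 25.4 — off by 4.20.

M = (0.00, 0.00) ✓; MJ at -161.4° ✓; |MJ| = 20.70 ✓; ∠MJL = 91.90° ✓; |JL| = 14.00 ✓; ∠JLV = 46.90° ✓; |LV| = 19.50 ✓; ∠LVP = 102.0° ✓; |VP| = 27.70 ✓; ∠VPS = 59.20° ✓; |PS| = 14.40 ✓; ∠PSD = 79.60° ✓; |SD| = 20.60 ✓; ∠SDU = 99.80° ✓; |DU| = 29.60 ✗.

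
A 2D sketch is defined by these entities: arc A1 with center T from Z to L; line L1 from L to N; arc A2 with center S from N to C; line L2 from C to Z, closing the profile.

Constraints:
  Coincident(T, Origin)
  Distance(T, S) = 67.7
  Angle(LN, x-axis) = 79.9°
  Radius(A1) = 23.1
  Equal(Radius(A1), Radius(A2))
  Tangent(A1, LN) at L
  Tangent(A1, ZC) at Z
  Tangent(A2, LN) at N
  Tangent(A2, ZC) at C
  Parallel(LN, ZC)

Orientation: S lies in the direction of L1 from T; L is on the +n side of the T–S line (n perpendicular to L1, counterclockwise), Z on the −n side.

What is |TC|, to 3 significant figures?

71.5

The slot axis is L1's direction at 79.9°, so u = (cos 79.9°, sin 79.9°) = (0.175, 0.985) and n = (−sin 79.9°, cos 79.9°) = (-0.985, 0.175). T is at the origin and S lies 67.7 along u from T, so S = 67.7·u = (11.9, 66.7). Tangency of A1 to both parallel lines with radius 23.1 puts L and Z at T ± 23.1·n: L = (-22.7, 4.05), Z = (22.7, -4.05). Equal radii place N and C the same way about S: N = S + 23.1·n = (-10.9, 70.7), C = S − 23.1·n = (34.6, 62.6). Then |TC| = |C − T| = 71.5.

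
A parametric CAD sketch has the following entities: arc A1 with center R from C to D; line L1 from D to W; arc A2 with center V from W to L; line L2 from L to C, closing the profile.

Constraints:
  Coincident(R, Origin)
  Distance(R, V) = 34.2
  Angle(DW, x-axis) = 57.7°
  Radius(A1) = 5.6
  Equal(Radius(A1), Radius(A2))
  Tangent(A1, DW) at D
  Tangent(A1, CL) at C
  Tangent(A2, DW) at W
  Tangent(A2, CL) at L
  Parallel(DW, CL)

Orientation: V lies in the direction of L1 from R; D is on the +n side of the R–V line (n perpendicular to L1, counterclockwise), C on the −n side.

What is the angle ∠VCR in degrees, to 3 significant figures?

80.7°

The slot axis is L1's direction at 57.7°, so u = (cos 57.7°, sin 57.7°) = (0.534, 0.845) and n = (−sin 57.7°, cos 57.7°) = (-0.845, 0.534). R is at the origin and V lies 34.2 along u from R, so V = 34.2·u = (18.3, 28.9). Tangency of A1 to both parallel lines with radius 5.6 puts D and C at R ± 5.6·n: D = (-4.73, 2.99), C = (4.73, -2.99). Then cos ∠VCR = CV·CR / (|CV||CR|), giving 80.7°.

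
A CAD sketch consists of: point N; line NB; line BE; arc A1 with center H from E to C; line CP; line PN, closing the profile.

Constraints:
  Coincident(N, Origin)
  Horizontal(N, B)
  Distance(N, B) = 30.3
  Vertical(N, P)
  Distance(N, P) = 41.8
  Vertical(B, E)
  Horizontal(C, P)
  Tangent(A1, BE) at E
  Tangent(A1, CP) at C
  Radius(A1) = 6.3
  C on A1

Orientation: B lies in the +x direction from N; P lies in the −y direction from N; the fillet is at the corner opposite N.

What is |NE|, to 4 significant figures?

46.67

The virtual corner opposite N is at (30.30, -41.80). Tangency of A1 to BE means the radius HE is perpendicular to BE and since A1 is tangent to CP there, HC ⟂ CP, with radius 6.3, so the center H sits 6.3 in from both sides at H = (24.00, -35.50). That places the tangent points at E = (30.30, -35.50) on BE and C = (24.00, -41.80) on CP. Then |NE| = |E − N| = 46.67.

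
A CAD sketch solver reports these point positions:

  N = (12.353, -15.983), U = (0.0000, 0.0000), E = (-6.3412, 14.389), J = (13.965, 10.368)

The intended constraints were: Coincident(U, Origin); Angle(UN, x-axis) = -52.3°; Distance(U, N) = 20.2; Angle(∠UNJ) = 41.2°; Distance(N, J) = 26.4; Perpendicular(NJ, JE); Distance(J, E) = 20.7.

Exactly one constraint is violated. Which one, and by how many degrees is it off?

Perpendicular(NJ, JE) — off by 7.70°.

U = (0.00, 0.00) ✓; UN at -52.30° ✓; |UN| = 20.20 ✓; ∠UNJ = 41.20° ✓; |NJ| = 26.40 ✓; ∠(NJ, JE) = 82.30° ✗; |JE| = 20.70 ✓.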